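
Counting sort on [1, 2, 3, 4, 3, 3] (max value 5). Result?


Count array: [0, 1, 1, 3, 1, 0]
Reconstruct: [1, 2, 3, 3, 3, 4]


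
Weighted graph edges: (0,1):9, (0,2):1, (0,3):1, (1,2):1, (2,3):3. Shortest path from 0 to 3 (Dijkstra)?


Dijkstra from 0:
Distances: {0: 0, 1: 2, 2: 1, 3: 1}
Shortest distance to 3 = 1, path = [0, 3]


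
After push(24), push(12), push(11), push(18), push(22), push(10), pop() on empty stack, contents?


push(24) -> [24]
push(12) -> [24, 12]
push(11) -> [24, 12, 11]
push(18) -> [24, 12, 11, 18]
push(22) -> [24, 12, 11, 18, 22]
push(10) -> [24, 12, 11, 18, 22, 10]
pop() returns 10 -> [24, 12, 11, 18, 22]
Final stack (bottom to top): [24, 12, 11, 18, 22]


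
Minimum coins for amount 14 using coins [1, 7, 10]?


dp[0]=0; dp[i]=1+min(dp[i-c] for c in coins)
...dp[9]=3, dp[10]=1, dp[11]=2, dp[12]=3, dp[13]=4, dp[14]=2
Minimum coins for 14 = 2


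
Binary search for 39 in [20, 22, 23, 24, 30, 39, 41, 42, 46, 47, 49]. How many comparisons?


Search for 39:
[0,10] mid=5 arr[5]=39
Total: 1 comparisons


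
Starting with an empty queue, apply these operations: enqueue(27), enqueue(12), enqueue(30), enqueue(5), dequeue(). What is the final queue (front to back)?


enqueue(27) -> [27]
enqueue(12) -> [27, 12]
enqueue(30) -> [27, 12, 30]
enqueue(5) -> [27, 12, 30, 5]
dequeue() returns 27 -> [12, 30, 5]
Final queue (front to back): [12, 30, 5]


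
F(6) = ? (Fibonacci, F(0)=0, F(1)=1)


F(n)=F(n-1)+F(n-2)
...F(4)=3, F(5)=5, F(6)=8


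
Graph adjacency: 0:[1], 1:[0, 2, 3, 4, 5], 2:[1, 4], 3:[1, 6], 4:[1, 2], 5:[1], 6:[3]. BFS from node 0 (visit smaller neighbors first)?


BFS queue: start with [0]
Visit order: [0, 1, 2, 3, 4, 5, 6]


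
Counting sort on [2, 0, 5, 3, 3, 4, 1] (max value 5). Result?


Count array: [1, 1, 1, 2, 1, 1]
Reconstruct: [0, 1, 2, 3, 3, 4, 5]


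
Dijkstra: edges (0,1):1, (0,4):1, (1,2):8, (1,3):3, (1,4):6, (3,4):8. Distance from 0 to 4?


Dijkstra from 0:
Distances: {0: 0, 1: 1, 2: 9, 3: 4, 4: 1}
Shortest distance to 4 = 1, path = [0, 4]


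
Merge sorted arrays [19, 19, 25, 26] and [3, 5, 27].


Compare heads, take smaller each step.
Merged: [3, 5, 19, 19, 25, 26, 27]


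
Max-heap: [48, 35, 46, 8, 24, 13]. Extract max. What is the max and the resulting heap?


Max = 48
Replace root with last, heapify down
Resulting heap: [46, 35, 13, 8, 24]


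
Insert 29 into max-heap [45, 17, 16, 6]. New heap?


Append 29: [45, 17, 16, 6, 29]
Bubble up: swap idx 4(29) with idx 1(17)
Result: [45, 29, 16, 6, 17]


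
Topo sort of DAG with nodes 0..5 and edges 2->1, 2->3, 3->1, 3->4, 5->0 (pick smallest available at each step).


Kahn's algorithm, process smallest node first
Order: [2, 3, 1, 4, 5, 0]


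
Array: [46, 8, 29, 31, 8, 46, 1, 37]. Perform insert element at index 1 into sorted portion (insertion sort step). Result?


After one pass: [8, 46, 29, 31, 8, 46, 1, 37]


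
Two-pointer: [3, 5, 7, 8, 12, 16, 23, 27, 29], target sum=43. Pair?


Two pointers: lo=0, hi=8
Found pair: (16, 27) summing to 43


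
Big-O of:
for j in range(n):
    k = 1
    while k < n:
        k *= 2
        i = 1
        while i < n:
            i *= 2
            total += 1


Per nesting level: O(n) * O(log n) * O(log n) = O(n (log n)^2)
Complexity: O(n (log n)^2)


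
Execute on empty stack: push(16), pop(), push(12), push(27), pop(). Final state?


push(16) -> [16]
pop() returns 16 -> []
push(12) -> [12]
push(27) -> [12, 27]
pop() returns 27 -> [12]
Final stack (bottom to top): [12]


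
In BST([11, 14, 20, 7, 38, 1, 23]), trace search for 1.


BST root = 11
Search for 1: compare at each node
Path: [11, 7, 1]


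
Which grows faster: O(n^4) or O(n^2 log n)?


n^2 log n grows slower than quartic
O(n^2 log n) is asymptotically smaller; O(n^4) grows faster


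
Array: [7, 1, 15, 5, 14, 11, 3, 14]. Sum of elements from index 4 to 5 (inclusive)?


Prefix sums: [0, 7, 8, 23, 28, 42, 53, 56, 70]
Sum[4..5] = prefix[6] - prefix[4] = 53 - 28 = 25


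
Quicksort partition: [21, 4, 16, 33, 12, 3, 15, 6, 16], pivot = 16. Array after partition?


Elements <= 16 go left of pivot.
Result: [4, 16, 12, 3, 15, 6, 16, 33, 21], pivot at index 6


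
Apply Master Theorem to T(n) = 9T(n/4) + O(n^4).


a=9, b=4, c=4. log_4(9)=1.585 < c=4. Case 3: O(n^c) = O(n^4)
Complexity: O(n^4)


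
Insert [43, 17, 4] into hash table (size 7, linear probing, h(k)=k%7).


Insertions: 43->slot 1; 17->slot 3; 4->slot 4
Table: [None, 43, None, 17, 4, None, None]


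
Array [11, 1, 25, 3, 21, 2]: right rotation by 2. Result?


Right rotate by 2: [21, 2, 11, 1, 25, 3]


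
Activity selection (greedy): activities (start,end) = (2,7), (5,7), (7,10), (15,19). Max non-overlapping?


Greedy: pick earliest-ending, then skip overlaps.
Selected (3 activities): [(2, 7), (7, 10), (15, 19)]


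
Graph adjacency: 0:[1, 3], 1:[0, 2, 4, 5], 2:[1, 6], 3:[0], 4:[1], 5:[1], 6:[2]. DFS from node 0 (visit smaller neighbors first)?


DFS stack-based: start with [0]
Visit order: [0, 1, 2, 6, 4, 5, 3]


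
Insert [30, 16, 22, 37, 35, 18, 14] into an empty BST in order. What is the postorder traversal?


Root = 30; build tree by BST insertion.
Postorder traversal: [14, 18, 22, 16, 35, 37, 30]


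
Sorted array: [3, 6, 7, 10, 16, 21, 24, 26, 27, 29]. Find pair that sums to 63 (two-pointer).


Two pointers: lo=0, hi=9
No pair sums to 63


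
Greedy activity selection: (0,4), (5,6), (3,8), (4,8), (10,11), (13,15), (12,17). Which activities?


Greedy: pick earliest-ending, then skip overlaps.
Selected (4 activities): [(0, 4), (5, 6), (10, 11), (13, 15)]


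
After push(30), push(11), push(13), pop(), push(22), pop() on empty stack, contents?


push(30) -> [30]
push(11) -> [30, 11]
push(13) -> [30, 11, 13]
pop() returns 13 -> [30, 11]
push(22) -> [30, 11, 22]
pop() returns 22 -> [30, 11]
Final stack (bottom to top): [30, 11]


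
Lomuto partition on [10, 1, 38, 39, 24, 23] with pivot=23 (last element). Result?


Elements <= 23 go left of pivot.
Result: [10, 1, 23, 39, 24, 38], pivot at index 2


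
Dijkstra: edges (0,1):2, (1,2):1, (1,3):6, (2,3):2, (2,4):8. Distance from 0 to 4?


Dijkstra from 0:
Distances: {0: 0, 1: 2, 2: 3, 3: 5, 4: 11}
Shortest distance to 4 = 11, path = [0, 1, 2, 4]


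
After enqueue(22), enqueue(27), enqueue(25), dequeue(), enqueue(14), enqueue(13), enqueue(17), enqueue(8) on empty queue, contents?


enqueue(22) -> [22]
enqueue(27) -> [22, 27]
enqueue(25) -> [22, 27, 25]
dequeue() returns 22 -> [27, 25]
enqueue(14) -> [27, 25, 14]
enqueue(13) -> [27, 25, 14, 13]
enqueue(17) -> [27, 25, 14, 13, 17]
enqueue(8) -> [27, 25, 14, 13, 17, 8]
Final queue (front to back): [27, 25, 14, 13, 17, 8]


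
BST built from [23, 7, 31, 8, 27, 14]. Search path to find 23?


BST root = 23
Search for 23: compare at each node
Path: [23]


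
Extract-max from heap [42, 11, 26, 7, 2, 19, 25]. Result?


Max = 42
Replace root with last, heapify down
Resulting heap: [26, 11, 25, 7, 2, 19]


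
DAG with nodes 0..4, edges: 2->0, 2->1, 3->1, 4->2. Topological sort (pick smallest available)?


Kahn's algorithm, process smallest node first
Order: [3, 4, 2, 0, 1]


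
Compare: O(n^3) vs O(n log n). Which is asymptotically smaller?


linearithmic grows slower than cubic
O(n log n) is asymptotically smaller; O(n^3) grows faster


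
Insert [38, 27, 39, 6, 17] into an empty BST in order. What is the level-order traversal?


Root = 38; build tree by BST insertion.
Level-Order traversal: [38, 27, 39, 6, 17]


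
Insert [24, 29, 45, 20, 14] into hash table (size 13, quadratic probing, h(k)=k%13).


Insertions: 24->slot 11; 29->slot 3; 45->slot 6; 20->slot 7; 14->slot 1
Table: [None, 14, None, 29, None, None, 45, 20, None, None, None, 24, None]


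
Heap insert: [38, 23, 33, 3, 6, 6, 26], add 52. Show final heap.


Append 52: [38, 23, 33, 3, 6, 6, 26, 52]
Bubble up: swap idx 7(52) with idx 3(3); swap idx 3(52) with idx 1(23); swap idx 1(52) with idx 0(38)
Result: [52, 38, 33, 23, 6, 6, 26, 3]


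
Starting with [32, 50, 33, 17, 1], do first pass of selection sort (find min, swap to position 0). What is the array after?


After one pass: [1, 50, 33, 17, 32]


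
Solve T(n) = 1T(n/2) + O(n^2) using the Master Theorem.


a=1, b=2, c=2. log_2(1)=0 < c=2. Case 3: O(n^c) = O(n^2)
Complexity: O(n^2)


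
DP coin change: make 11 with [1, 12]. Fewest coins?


dp[0]=0; dp[i]=1+min(dp[i-c] for c in coins)
...dp[6]=6, dp[7]=7, dp[8]=8, dp[9]=9, dp[10]=10, dp[11]=11
Minimum coins for 11 = 11


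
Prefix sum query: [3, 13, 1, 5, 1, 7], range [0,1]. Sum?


Prefix sums: [0, 3, 16, 17, 22, 23, 30]
Sum[0..1] = prefix[2] - prefix[0] = 16 - 0 = 16


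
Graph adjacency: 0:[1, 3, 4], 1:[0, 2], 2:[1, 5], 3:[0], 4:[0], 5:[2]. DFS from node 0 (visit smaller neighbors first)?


DFS stack-based: start with [0]
Visit order: [0, 1, 2, 5, 3, 4]


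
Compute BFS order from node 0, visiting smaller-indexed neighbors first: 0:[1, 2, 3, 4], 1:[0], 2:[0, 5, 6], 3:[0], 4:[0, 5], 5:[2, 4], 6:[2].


BFS queue: start with [0]
Visit order: [0, 1, 2, 3, 4, 5, 6]


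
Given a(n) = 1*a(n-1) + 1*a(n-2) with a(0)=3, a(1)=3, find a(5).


Build bottom-up:
...a(3)=9, a(4)=15, a(5)=1*15+1*9=24


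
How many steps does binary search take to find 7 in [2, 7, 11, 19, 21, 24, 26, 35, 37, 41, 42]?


Search for 7:
[0,10] mid=5 arr[5]=24
[0,4] mid=2 arr[2]=11
[0,1] mid=0 arr[0]=2
[1,1] mid=1 arr[1]=7
Total: 4 comparisons


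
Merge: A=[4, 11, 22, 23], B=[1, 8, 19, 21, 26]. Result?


Compare heads, take smaller each step.
Merged: [1, 4, 8, 11, 19, 21, 22, 23, 26]


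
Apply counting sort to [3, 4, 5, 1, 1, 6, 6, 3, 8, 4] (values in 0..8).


Count array: [0, 2, 0, 2, 2, 1, 2, 0, 1]
Reconstruct: [1, 1, 3, 3, 4, 4, 5, 6, 6, 8]


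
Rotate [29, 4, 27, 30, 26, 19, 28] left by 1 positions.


Left rotate by 1: [4, 27, 30, 26, 19, 28, 29]


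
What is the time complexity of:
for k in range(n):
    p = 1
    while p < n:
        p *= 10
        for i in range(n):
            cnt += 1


Per nesting level: O(n) * O(log n) * O(n) = O(n^2 log n)
Complexity: O(n^2 log n)


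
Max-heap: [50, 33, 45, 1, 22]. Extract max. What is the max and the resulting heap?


Max = 50
Replace root with last, heapify down
Resulting heap: [45, 33, 22, 1]


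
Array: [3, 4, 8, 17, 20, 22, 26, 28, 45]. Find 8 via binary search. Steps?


Search for 8:
[0,8] mid=4 arr[4]=20
[0,3] mid=1 arr[1]=4
[2,3] mid=2 arr[2]=8
Total: 3 comparisons


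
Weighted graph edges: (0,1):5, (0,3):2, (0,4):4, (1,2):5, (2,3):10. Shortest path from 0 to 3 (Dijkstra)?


Dijkstra from 0:
Distances: {0: 0, 1: 5, 2: 10, 3: 2, 4: 4}
Shortest distance to 3 = 2, path = [0, 3]


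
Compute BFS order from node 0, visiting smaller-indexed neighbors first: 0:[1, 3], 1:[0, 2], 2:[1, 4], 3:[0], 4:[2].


BFS queue: start with [0]
Visit order: [0, 1, 3, 2, 4]


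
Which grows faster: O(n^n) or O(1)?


constant grows slower than n^n
O(1) is asymptotically smaller; O(n^n) grows faster


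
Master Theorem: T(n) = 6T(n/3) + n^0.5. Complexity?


a=6, b=3, c=0.5. log_3(6)=1.631 > c=0.5. Case 1: O(n^log_b(a)) = O(n^1.631)
Complexity: O(n^1.631)


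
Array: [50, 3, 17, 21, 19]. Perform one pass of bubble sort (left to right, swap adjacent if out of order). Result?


After one pass: [3, 17, 21, 19, 50]


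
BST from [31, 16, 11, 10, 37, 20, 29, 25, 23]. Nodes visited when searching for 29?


BST root = 31
Search for 29: compare at each node
Path: [31, 16, 20, 29]


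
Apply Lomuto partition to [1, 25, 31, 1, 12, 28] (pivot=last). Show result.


Elements <= 28 go left of pivot.
Result: [1, 25, 1, 12, 28, 31], pivot at index 4


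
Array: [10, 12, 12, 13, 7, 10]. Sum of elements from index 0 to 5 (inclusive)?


Prefix sums: [0, 10, 22, 34, 47, 54, 64]
Sum[0..5] = prefix[6] - prefix[0] = 64 - 0 = 64


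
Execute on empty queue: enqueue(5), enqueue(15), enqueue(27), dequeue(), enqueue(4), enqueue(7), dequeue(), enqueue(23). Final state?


enqueue(5) -> [5]
enqueue(15) -> [5, 15]
enqueue(27) -> [5, 15, 27]
dequeue() returns 5 -> [15, 27]
enqueue(4) -> [15, 27, 4]
enqueue(7) -> [15, 27, 4, 7]
dequeue() returns 15 -> [27, 4, 7]
enqueue(23) -> [27, 4, 7, 23]
Final queue (front to back): [27, 4, 7, 23]


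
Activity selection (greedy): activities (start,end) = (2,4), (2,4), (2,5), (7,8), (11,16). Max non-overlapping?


Greedy: pick earliest-ending, then skip overlaps.
Selected (3 activities): [(2, 4), (7, 8), (11, 16)]


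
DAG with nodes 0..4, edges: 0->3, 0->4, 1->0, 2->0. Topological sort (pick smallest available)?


Kahn's algorithm, process smallest node first
Order: [1, 2, 0, 3, 4]


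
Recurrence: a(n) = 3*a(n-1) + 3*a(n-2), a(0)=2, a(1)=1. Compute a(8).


Build bottom-up:
...a(6)=1674, a(7)=6345, a(8)=3*6345+3*1674=24057


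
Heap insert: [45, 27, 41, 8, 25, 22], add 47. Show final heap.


Append 47: [45, 27, 41, 8, 25, 22, 47]
Bubble up: swap idx 6(47) with idx 2(41); swap idx 2(47) with idx 0(45)
Result: [47, 27, 45, 8, 25, 22, 41]


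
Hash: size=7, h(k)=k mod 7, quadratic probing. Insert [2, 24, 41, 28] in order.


Insertions: 2->slot 2; 24->slot 3; 41->slot 6; 28->slot 0
Table: [28, None, 2, 24, None, None, 41]


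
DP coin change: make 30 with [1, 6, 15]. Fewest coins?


dp[0]=0; dp[i]=1+min(dp[i-c] for c in coins)
...dp[25]=5, dp[26]=6, dp[27]=3, dp[28]=4, dp[29]=5, dp[30]=2
Minimum coins for 30 = 2


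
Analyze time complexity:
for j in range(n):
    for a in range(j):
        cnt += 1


Per nesting level: O(n) * O(n) [triangular over j] = O(n^2)
Complexity: O(n^2)


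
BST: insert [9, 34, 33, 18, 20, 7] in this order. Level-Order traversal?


Root = 9; build tree by BST insertion.
Level-Order traversal: [9, 7, 34, 33, 18, 20]


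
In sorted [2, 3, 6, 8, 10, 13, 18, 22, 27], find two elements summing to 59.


Two pointers: lo=0, hi=8
No pair sums to 59


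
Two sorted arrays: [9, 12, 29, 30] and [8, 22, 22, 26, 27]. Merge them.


Compare heads, take smaller each step.
Merged: [8, 9, 12, 22, 22, 26, 27, 29, 30]


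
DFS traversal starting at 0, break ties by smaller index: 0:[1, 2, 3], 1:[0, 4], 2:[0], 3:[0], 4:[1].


DFS stack-based: start with [0]
Visit order: [0, 1, 4, 2, 3]


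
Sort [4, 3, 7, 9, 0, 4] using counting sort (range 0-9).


Count array: [1, 0, 0, 1, 2, 0, 0, 1, 0, 1]
Reconstruct: [0, 3, 4, 4, 7, 9]


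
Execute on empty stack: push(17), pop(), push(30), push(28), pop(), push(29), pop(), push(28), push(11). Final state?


push(17) -> [17]
pop() returns 17 -> []
push(30) -> [30]
push(28) -> [30, 28]
pop() returns 28 -> [30]
push(29) -> [30, 29]
pop() returns 29 -> [30]
push(28) -> [30, 28]
push(11) -> [30, 28, 11]
Final stack (bottom to top): [30, 28, 11]


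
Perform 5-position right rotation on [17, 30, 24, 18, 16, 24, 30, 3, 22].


Right rotate by 5: [16, 24, 30, 3, 22, 17, 30, 24, 18]


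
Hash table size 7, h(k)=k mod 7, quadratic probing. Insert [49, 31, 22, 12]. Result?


Insertions: 49->slot 0; 31->slot 3; 22->slot 1; 12->slot 5
Table: [49, 22, None, 31, None, 12, None]


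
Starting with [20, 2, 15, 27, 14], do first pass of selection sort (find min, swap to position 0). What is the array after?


After one pass: [2, 20, 15, 27, 14]


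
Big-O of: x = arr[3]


Analysis: constant-time operation, no loop
Complexity: O(1)


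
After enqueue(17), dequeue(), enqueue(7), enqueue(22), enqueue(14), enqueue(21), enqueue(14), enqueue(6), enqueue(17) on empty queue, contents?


enqueue(17) -> [17]
dequeue() returns 17 -> []
enqueue(7) -> [7]
enqueue(22) -> [7, 22]
enqueue(14) -> [7, 22, 14]
enqueue(21) -> [7, 22, 14, 21]
enqueue(14) -> [7, 22, 14, 21, 14]
enqueue(6) -> [7, 22, 14, 21, 14, 6]
enqueue(17) -> [7, 22, 14, 21, 14, 6, 17]
Final queue (front to back): [7, 22, 14, 21, 14, 6, 17]


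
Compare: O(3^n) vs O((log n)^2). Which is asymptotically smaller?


polylogarithmic grows slower than exponential (base 3)
O((log n)^2) is asymptotically smaller; O(3^n) grows faster


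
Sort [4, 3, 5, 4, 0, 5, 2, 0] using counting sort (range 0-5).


Count array: [2, 0, 1, 1, 2, 2]
Reconstruct: [0, 0, 2, 3, 4, 4, 5, 5]


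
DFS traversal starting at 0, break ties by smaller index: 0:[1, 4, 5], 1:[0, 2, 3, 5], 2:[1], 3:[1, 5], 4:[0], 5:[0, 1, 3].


DFS stack-based: start with [0]
Visit order: [0, 1, 2, 3, 5, 4]


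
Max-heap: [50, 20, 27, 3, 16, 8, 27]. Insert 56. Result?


Append 56: [50, 20, 27, 3, 16, 8, 27, 56]
Bubble up: swap idx 7(56) with idx 3(3); swap idx 3(56) with idx 1(20); swap idx 1(56) with idx 0(50)
Result: [56, 50, 27, 20, 16, 8, 27, 3]


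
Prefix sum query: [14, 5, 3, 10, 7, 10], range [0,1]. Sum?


Prefix sums: [0, 14, 19, 22, 32, 39, 49]
Sum[0..1] = prefix[2] - prefix[0] = 19 - 0 = 19


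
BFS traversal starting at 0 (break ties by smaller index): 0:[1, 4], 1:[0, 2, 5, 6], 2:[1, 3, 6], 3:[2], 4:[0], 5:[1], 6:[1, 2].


BFS queue: start with [0]
Visit order: [0, 1, 4, 2, 5, 6, 3]


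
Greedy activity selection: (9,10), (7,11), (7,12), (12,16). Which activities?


Greedy: pick earliest-ending, then skip overlaps.
Selected (2 activities): [(9, 10), (12, 16)]


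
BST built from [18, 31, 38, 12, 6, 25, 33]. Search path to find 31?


BST root = 18
Search for 31: compare at each node
Path: [18, 31]


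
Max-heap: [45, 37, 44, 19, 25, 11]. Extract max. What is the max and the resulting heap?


Max = 45
Replace root with last, heapify down
Resulting heap: [44, 37, 11, 19, 25]


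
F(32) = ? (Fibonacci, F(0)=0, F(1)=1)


F(n)=F(n-1)+F(n-2)
...F(30)=832040, F(31)=1346269, F(32)=2178309


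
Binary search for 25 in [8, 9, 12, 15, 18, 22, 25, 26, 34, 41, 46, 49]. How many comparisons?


Search for 25:
[0,11] mid=5 arr[5]=22
[6,11] mid=8 arr[8]=34
[6,7] mid=6 arr[6]=25
Total: 3 comparisons


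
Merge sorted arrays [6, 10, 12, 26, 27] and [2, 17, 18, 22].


Compare heads, take smaller each step.
Merged: [2, 6, 10, 12, 17, 18, 22, 26, 27]


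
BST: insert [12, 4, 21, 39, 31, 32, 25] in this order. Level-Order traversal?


Root = 12; build tree by BST insertion.
Level-Order traversal: [12, 4, 21, 39, 31, 25, 32]


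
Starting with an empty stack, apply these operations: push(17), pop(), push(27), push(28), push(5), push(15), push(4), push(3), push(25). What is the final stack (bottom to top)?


push(17) -> [17]
pop() returns 17 -> []
push(27) -> [27]
push(28) -> [27, 28]
push(5) -> [27, 28, 5]
push(15) -> [27, 28, 5, 15]
push(4) -> [27, 28, 5, 15, 4]
push(3) -> [27, 28, 5, 15, 4, 3]
push(25) -> [27, 28, 5, 15, 4, 3, 25]
Final stack (bottom to top): [27, 28, 5, 15, 4, 3, 25]


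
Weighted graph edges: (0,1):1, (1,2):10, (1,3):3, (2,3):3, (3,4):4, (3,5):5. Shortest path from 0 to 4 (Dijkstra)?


Dijkstra from 0:
Distances: {0: 0, 1: 1, 2: 7, 3: 4, 4: 8, 5: 9}
Shortest distance to 4 = 8, path = [0, 1, 3, 4]


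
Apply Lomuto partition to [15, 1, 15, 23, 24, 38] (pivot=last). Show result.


Elements <= 38 go left of pivot.
Result: [15, 1, 15, 23, 24, 38], pivot at index 5


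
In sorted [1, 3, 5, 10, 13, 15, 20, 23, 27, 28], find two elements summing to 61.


Two pointers: lo=0, hi=9
No pair sums to 61


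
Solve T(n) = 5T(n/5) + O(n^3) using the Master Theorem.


a=5, b=5, c=3. log_5(5)=1 < c=3. Case 3: O(n^c) = O(n^3)
Complexity: O(n^3)


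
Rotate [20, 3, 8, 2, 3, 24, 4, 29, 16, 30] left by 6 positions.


Left rotate by 6: [4, 29, 16, 30, 20, 3, 8, 2, 3, 24]


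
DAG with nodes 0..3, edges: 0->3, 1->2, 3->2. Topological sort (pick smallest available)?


Kahn's algorithm, process smallest node first
Order: [0, 1, 3, 2]


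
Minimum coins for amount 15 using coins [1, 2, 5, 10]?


dp[0]=0; dp[i]=1+min(dp[i-c] for c in coins)
...dp[10]=1, dp[11]=2, dp[12]=2, dp[13]=3, dp[14]=3, dp[15]=2
Minimum coins for 15 = 2


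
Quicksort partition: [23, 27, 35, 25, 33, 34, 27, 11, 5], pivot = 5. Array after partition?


Elements <= 5 go left of pivot.
Result: [5, 27, 35, 25, 33, 34, 27, 11, 23], pivot at index 0


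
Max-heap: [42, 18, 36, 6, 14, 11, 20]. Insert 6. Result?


Append 6: [42, 18, 36, 6, 14, 11, 20, 6]
Bubble up: no swaps needed
Result: [42, 18, 36, 6, 14, 11, 20, 6]


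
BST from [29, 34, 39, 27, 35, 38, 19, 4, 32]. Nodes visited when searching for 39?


BST root = 29
Search for 39: compare at each node
Path: [29, 34, 39]


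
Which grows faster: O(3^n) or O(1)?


constant grows slower than exponential (base 3)
O(1) is asymptotically smaller; O(3^n) grows faster


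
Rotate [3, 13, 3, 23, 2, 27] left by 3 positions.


Left rotate by 3: [23, 2, 27, 3, 13, 3]


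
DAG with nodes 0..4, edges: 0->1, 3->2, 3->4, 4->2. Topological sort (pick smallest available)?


Kahn's algorithm, process smallest node first
Order: [0, 1, 3, 4, 2]


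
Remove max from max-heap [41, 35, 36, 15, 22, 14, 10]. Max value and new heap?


Max = 41
Replace root with last, heapify down
Resulting heap: [36, 35, 14, 15, 22, 10]


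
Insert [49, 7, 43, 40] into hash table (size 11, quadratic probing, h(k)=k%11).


Insertions: 49->slot 5; 7->slot 7; 43->slot 10; 40->slot 8
Table: [None, None, None, None, None, 49, None, 7, 40, None, 43]


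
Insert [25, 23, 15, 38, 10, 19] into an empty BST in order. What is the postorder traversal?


Root = 25; build tree by BST insertion.
Postorder traversal: [10, 19, 15, 23, 38, 25]


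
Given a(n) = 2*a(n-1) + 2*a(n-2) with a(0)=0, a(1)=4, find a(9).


Build bottom-up:
...a(7)=1312, a(8)=3584, a(9)=2*3584+2*1312=9792


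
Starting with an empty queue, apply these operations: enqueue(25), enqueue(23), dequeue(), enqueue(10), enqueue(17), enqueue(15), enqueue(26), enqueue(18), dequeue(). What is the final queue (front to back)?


enqueue(25) -> [25]
enqueue(23) -> [25, 23]
dequeue() returns 25 -> [23]
enqueue(10) -> [23, 10]
enqueue(17) -> [23, 10, 17]
enqueue(15) -> [23, 10, 17, 15]
enqueue(26) -> [23, 10, 17, 15, 26]
enqueue(18) -> [23, 10, 17, 15, 26, 18]
dequeue() returns 23 -> [10, 17, 15, 26, 18]
Final queue (front to back): [10, 17, 15, 26, 18]


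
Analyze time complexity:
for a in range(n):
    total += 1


Per nesting level: O(n) = O(n)
Complexity: O(n)


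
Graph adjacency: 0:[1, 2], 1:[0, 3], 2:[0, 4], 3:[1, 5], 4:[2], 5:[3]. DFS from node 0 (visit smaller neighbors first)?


DFS stack-based: start with [0]
Visit order: [0, 1, 3, 5, 2, 4]


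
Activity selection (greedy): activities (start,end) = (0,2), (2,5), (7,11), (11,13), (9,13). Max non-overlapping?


Greedy: pick earliest-ending, then skip overlaps.
Selected (4 activities): [(0, 2), (2, 5), (7, 11), (11, 13)]


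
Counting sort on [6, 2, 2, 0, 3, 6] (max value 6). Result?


Count array: [1, 0, 2, 1, 0, 0, 2]
Reconstruct: [0, 2, 2, 3, 6, 6]


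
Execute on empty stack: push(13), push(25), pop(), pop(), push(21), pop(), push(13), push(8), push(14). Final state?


push(13) -> [13]
push(25) -> [13, 25]
pop() returns 25 -> [13]
pop() returns 13 -> []
push(21) -> [21]
pop() returns 21 -> []
push(13) -> [13]
push(8) -> [13, 8]
push(14) -> [13, 8, 14]
Final stack (bottom to top): [13, 8, 14]


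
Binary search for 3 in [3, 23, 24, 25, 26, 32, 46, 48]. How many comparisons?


Search for 3:
[0,7] mid=3 arr[3]=25
[0,2] mid=1 arr[1]=23
[0,0] mid=0 arr[0]=3
Total: 3 comparisons


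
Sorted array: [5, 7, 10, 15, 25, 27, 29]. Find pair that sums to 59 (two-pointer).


Two pointers: lo=0, hi=6
No pair sums to 59


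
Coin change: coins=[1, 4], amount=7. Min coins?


dp[0]=0; dp[i]=1+min(dp[i-c] for c in coins)
...dp[2]=2, dp[3]=3, dp[4]=1, dp[5]=2, dp[6]=3, dp[7]=4
Minimum coins for 7 = 4


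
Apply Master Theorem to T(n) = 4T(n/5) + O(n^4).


a=4, b=5, c=4. log_5(4)=0.861 < c=4. Case 3: O(n^c) = O(n^4)
Complexity: O(n^4)


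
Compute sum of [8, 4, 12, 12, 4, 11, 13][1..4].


Prefix sums: [0, 8, 12, 24, 36, 40, 51, 64]
Sum[1..4] = prefix[5] - prefix[1] = 40 - 8 = 32


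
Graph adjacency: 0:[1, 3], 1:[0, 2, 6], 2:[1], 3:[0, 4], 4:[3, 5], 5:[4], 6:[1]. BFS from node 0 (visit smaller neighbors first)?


BFS queue: start with [0]
Visit order: [0, 1, 3, 2, 6, 4, 5]


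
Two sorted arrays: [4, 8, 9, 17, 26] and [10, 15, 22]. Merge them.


Compare heads, take smaller each step.
Merged: [4, 8, 9, 10, 15, 17, 22, 26]


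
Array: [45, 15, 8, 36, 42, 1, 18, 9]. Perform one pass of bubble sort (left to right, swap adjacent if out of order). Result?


After one pass: [15, 8, 36, 42, 1, 18, 9, 45]


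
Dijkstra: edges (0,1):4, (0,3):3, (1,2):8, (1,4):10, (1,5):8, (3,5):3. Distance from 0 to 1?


Dijkstra from 0:
Distances: {0: 0, 1: 4, 2: 12, 3: 3, 4: 14, 5: 6}
Shortest distance to 1 = 4, path = [0, 1]


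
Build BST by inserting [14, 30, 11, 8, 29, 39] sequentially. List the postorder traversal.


Root = 14; build tree by BST insertion.
Postorder traversal: [8, 11, 29, 39, 30, 14]


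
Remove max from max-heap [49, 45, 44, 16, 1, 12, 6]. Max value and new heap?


Max = 49
Replace root with last, heapify down
Resulting heap: [45, 16, 44, 6, 1, 12]


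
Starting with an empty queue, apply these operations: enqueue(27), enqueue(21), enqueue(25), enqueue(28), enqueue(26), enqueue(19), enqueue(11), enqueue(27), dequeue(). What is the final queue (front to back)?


enqueue(27) -> [27]
enqueue(21) -> [27, 21]
enqueue(25) -> [27, 21, 25]
enqueue(28) -> [27, 21, 25, 28]
enqueue(26) -> [27, 21, 25, 28, 26]
enqueue(19) -> [27, 21, 25, 28, 26, 19]
enqueue(11) -> [27, 21, 25, 28, 26, 19, 11]
enqueue(27) -> [27, 21, 25, 28, 26, 19, 11, 27]
dequeue() returns 27 -> [21, 25, 28, 26, 19, 11, 27]
Final queue (front to back): [21, 25, 28, 26, 19, 11, 27]


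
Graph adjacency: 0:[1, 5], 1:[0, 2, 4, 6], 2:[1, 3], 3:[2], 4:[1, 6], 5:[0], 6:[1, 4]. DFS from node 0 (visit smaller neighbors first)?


DFS stack-based: start with [0]
Visit order: [0, 1, 2, 3, 4, 6, 5]


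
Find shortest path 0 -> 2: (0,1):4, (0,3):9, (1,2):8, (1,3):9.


Dijkstra from 0:
Distances: {0: 0, 1: 4, 2: 12, 3: 9}
Shortest distance to 2 = 12, path = [0, 1, 2]


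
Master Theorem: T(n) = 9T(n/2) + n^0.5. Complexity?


a=9, b=2, c=0.5. log_2(9)=3.170 > c=0.5. Case 1: O(n^log_b(a)) = O(n^3.170)
Complexity: O(n^3.170)


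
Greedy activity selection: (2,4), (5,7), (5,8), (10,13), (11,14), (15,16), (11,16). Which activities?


Greedy: pick earliest-ending, then skip overlaps.
Selected (4 activities): [(2, 4), (5, 7), (10, 13), (15, 16)]


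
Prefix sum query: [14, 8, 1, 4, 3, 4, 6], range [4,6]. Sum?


Prefix sums: [0, 14, 22, 23, 27, 30, 34, 40]
Sum[4..6] = prefix[7] - prefix[4] = 40 - 27 = 13


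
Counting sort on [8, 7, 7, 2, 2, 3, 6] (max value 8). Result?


Count array: [0, 0, 2, 1, 0, 0, 1, 2, 1]
Reconstruct: [2, 2, 3, 6, 7, 7, 8]


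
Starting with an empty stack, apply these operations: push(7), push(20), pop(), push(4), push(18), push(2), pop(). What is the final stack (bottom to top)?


push(7) -> [7]
push(20) -> [7, 20]
pop() returns 20 -> [7]
push(4) -> [7, 4]
push(18) -> [7, 4, 18]
push(2) -> [7, 4, 18, 2]
pop() returns 2 -> [7, 4, 18]
Final stack (bottom to top): [7, 4, 18]


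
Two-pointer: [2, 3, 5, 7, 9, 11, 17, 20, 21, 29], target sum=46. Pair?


Two pointers: lo=0, hi=9
Found pair: (17, 29) summing to 46


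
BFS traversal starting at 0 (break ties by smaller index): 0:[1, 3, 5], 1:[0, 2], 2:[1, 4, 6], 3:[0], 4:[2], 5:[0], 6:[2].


BFS queue: start with [0]
Visit order: [0, 1, 3, 5, 2, 4, 6]


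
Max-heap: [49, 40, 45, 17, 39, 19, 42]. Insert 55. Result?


Append 55: [49, 40, 45, 17, 39, 19, 42, 55]
Bubble up: swap idx 7(55) with idx 3(17); swap idx 3(55) with idx 1(40); swap idx 1(55) with idx 0(49)
Result: [55, 49, 45, 40, 39, 19, 42, 17]


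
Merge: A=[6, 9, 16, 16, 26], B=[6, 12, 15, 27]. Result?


Compare heads, take smaller each step.
Merged: [6, 6, 9, 12, 15, 16, 16, 26, 27]


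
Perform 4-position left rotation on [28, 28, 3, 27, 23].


Left rotate by 4: [23, 28, 28, 3, 27]


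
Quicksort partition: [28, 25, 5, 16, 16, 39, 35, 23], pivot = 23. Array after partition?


Elements <= 23 go left of pivot.
Result: [5, 16, 16, 23, 28, 39, 35, 25], pivot at index 3


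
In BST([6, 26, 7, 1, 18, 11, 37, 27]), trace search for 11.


BST root = 6
Search for 11: compare at each node
Path: [6, 26, 7, 18, 11]


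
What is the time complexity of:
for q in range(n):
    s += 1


Per nesting level: O(n) = O(n)
Complexity: O(n)


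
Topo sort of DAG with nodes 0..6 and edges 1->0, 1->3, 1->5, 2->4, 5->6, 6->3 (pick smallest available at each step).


Kahn's algorithm, process smallest node first
Order: [1, 0, 2, 4, 5, 6, 3]


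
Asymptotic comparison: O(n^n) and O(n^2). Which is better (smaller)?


quadratic grows slower than n^n
O(n^2) is asymptotically smaller; O(n^n) grows faster


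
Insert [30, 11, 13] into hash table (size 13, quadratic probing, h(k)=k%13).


Insertions: 30->slot 4; 11->slot 11; 13->slot 0
Table: [13, None, None, None, 30, None, None, None, None, None, None, 11, None]


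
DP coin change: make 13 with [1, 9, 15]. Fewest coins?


dp[0]=0; dp[i]=1+min(dp[i-c] for c in coins)
...dp[8]=8, dp[9]=1, dp[10]=2, dp[11]=3, dp[12]=4, dp[13]=5
Minimum coins for 13 = 5


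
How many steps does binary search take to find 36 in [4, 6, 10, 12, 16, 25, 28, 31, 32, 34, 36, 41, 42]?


Search for 36:
[0,12] mid=6 arr[6]=28
[7,12] mid=9 arr[9]=34
[10,12] mid=11 arr[11]=41
[10,10] mid=10 arr[10]=36
Total: 4 comparisons


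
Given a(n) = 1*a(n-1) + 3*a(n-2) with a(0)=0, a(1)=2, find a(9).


Build bottom-up:
...a(7)=194, a(8)=434, a(9)=1*434+3*194=1016


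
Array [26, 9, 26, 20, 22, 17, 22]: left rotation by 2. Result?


Left rotate by 2: [26, 20, 22, 17, 22, 26, 9]


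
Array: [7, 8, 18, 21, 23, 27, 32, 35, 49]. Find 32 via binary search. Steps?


Search for 32:
[0,8] mid=4 arr[4]=23
[5,8] mid=6 arr[6]=32
Total: 2 comparisons


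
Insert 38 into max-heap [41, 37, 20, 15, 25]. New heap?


Append 38: [41, 37, 20, 15, 25, 38]
Bubble up: swap idx 5(38) with idx 2(20)
Result: [41, 37, 38, 15, 25, 20]


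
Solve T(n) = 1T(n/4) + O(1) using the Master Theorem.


a=1, b=4, c=0. log_4(1)=0 = c=0. Case 2: O(n^c log n) = O(log n)
Complexity: O(log n)


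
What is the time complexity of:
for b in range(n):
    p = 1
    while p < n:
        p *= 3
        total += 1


Per nesting level: O(n) * O(log n) = O(n log n)
Complexity: O(n log n)


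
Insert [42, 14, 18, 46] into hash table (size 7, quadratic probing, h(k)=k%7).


Insertions: 42->slot 0; 14->slot 1; 18->slot 4; 46->slot 5
Table: [42, 14, None, None, 18, 46, None]


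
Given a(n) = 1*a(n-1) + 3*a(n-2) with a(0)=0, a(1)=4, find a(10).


Build bottom-up:
...a(8)=868, a(9)=2032, a(10)=1*2032+3*868=4636


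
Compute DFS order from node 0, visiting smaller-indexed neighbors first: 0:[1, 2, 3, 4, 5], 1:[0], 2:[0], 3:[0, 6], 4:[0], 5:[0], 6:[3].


DFS stack-based: start with [0]
Visit order: [0, 1, 2, 3, 6, 4, 5]


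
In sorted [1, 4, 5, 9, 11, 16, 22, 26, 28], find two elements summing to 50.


Two pointers: lo=0, hi=8
Found pair: (22, 28) summing to 50


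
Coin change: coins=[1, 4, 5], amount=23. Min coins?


dp[0]=0; dp[i]=1+min(dp[i-c] for c in coins)
...dp[18]=4, dp[19]=4, dp[20]=4, dp[21]=5, dp[22]=5, dp[23]=5
Minimum coins for 23 = 5


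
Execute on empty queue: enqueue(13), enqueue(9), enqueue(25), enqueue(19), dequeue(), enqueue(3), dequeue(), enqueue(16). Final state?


enqueue(13) -> [13]
enqueue(9) -> [13, 9]
enqueue(25) -> [13, 9, 25]
enqueue(19) -> [13, 9, 25, 19]
dequeue() returns 13 -> [9, 25, 19]
enqueue(3) -> [9, 25, 19, 3]
dequeue() returns 9 -> [25, 19, 3]
enqueue(16) -> [25, 19, 3, 16]
Final queue (front to back): [25, 19, 3, 16]


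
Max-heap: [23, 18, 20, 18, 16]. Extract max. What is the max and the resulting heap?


Max = 23
Replace root with last, heapify down
Resulting heap: [20, 18, 16, 18]


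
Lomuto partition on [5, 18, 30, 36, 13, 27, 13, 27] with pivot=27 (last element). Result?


Elements <= 27 go left of pivot.
Result: [5, 18, 13, 27, 13, 27, 30, 36], pivot at index 5


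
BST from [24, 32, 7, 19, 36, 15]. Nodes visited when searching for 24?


BST root = 24
Search for 24: compare at each node
Path: [24]


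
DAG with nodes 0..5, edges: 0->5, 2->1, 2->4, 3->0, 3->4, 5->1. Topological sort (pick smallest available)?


Kahn's algorithm, process smallest node first
Order: [2, 3, 0, 4, 5, 1]


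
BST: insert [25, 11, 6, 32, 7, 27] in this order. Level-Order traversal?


Root = 25; build tree by BST insertion.
Level-Order traversal: [25, 11, 32, 6, 27, 7]


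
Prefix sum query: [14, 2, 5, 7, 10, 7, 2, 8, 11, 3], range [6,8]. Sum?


Prefix sums: [0, 14, 16, 21, 28, 38, 45, 47, 55, 66, 69]
Sum[6..8] = prefix[9] - prefix[6] = 66 - 45 = 21


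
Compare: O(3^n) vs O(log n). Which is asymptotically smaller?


logarithmic grows slower than exponential (base 3)
O(log n) is asymptotically smaller; O(3^n) grows faster


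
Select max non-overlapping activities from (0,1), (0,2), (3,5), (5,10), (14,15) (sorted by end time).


Greedy: pick earliest-ending, then skip overlaps.
Selected (4 activities): [(0, 1), (3, 5), (5, 10), (14, 15)]


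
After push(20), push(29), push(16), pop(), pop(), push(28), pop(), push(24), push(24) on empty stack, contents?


push(20) -> [20]
push(29) -> [20, 29]
push(16) -> [20, 29, 16]
pop() returns 16 -> [20, 29]
pop() returns 29 -> [20]
push(28) -> [20, 28]
pop() returns 28 -> [20]
push(24) -> [20, 24]
push(24) -> [20, 24, 24]
Final stack (bottom to top): [20, 24, 24]


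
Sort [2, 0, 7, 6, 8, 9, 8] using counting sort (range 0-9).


Count array: [1, 0, 1, 0, 0, 0, 1, 1, 2, 1]
Reconstruct: [0, 2, 6, 7, 8, 8, 9]


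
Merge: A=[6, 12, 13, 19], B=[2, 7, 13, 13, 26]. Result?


Compare heads, take smaller each step.
Merged: [2, 6, 7, 12, 13, 13, 13, 19, 26]


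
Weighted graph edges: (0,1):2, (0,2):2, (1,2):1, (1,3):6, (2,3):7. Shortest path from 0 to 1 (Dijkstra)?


Dijkstra from 0:
Distances: {0: 0, 1: 2, 2: 2, 3: 8}
Shortest distance to 1 = 2, path = [0, 1]


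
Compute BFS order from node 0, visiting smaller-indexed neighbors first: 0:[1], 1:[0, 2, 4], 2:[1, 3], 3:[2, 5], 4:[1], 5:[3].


BFS queue: start with [0]
Visit order: [0, 1, 2, 4, 3, 5]


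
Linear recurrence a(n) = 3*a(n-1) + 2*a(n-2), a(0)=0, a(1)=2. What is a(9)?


Build bottom-up:
...a(7)=3526, a(8)=12558, a(9)=3*12558+2*3526=44726


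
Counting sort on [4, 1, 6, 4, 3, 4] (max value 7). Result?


Count array: [0, 1, 0, 1, 3, 0, 1, 0]
Reconstruct: [1, 3, 4, 4, 4, 6]


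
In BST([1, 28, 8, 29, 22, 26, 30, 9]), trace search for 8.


BST root = 1
Search for 8: compare at each node
Path: [1, 28, 8]


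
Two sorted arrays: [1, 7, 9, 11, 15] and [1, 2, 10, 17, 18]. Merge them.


Compare heads, take smaller each step.
Merged: [1, 1, 2, 7, 9, 10, 11, 15, 17, 18]


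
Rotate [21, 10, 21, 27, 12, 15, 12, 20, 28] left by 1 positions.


Left rotate by 1: [10, 21, 27, 12, 15, 12, 20, 28, 21]


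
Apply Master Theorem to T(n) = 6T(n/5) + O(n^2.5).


a=6, b=5, c=2.5. log_5(6)=1.113 < c=2.5. Case 3: O(n^c) = O(n^2.500)
Complexity: O(n^2.500)


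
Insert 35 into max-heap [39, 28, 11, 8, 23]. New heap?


Append 35: [39, 28, 11, 8, 23, 35]
Bubble up: swap idx 5(35) with idx 2(11)
Result: [39, 28, 35, 8, 23, 11]


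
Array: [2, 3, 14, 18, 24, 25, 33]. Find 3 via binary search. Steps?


Search for 3:
[0,6] mid=3 arr[3]=18
[0,2] mid=1 arr[1]=3
Total: 2 comparisons


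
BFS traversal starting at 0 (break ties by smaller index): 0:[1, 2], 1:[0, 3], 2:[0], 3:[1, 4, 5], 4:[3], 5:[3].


BFS queue: start with [0]
Visit order: [0, 1, 2, 3, 4, 5]


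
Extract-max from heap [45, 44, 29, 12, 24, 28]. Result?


Max = 45
Replace root with last, heapify down
Resulting heap: [44, 28, 29, 12, 24]


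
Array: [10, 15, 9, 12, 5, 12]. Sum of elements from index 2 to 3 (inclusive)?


Prefix sums: [0, 10, 25, 34, 46, 51, 63]
Sum[2..3] = prefix[4] - prefix[2] = 46 - 25 = 21


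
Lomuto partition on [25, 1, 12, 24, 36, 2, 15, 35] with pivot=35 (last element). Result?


Elements <= 35 go left of pivot.
Result: [25, 1, 12, 24, 2, 15, 35, 36], pivot at index 6


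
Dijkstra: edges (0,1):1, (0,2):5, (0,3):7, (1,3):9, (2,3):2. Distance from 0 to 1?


Dijkstra from 0:
Distances: {0: 0, 1: 1, 2: 5, 3: 7}
Shortest distance to 1 = 1, path = [0, 1]


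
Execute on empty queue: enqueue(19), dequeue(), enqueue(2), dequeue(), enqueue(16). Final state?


enqueue(19) -> [19]
dequeue() returns 19 -> []
enqueue(2) -> [2]
dequeue() returns 2 -> []
enqueue(16) -> [16]
Final queue (front to back): [16]


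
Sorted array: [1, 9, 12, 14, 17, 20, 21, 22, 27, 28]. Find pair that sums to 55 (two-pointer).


Two pointers: lo=0, hi=9
Found pair: (27, 28) summing to 55


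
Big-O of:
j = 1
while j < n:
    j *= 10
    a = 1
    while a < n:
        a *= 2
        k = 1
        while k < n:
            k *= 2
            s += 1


Per nesting level: O(log n) * O(log n) * O(log n) = O((log n)^3)
Complexity: O((log n)^3)


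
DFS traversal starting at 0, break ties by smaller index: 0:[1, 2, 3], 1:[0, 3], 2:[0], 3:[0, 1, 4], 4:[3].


DFS stack-based: start with [0]
Visit order: [0, 1, 3, 4, 2]


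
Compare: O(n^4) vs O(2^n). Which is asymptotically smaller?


quartic grows slower than exponential
O(n^4) is asymptotically smaller; O(2^n) grows faster


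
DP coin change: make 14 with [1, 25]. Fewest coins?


dp[0]=0; dp[i]=1+min(dp[i-c] for c in coins)
...dp[9]=9, dp[10]=10, dp[11]=11, dp[12]=12, dp[13]=13, dp[14]=14
Minimum coins for 14 = 14


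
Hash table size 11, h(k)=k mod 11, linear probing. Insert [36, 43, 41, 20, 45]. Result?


Insertions: 36->slot 3; 43->slot 10; 41->slot 8; 20->slot 9; 45->slot 1
Table: [None, 45, None, 36, None, None, None, None, 41, 20, 43]


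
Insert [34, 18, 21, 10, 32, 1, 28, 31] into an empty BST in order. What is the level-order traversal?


Root = 34; build tree by BST insertion.
Level-Order traversal: [34, 18, 10, 21, 1, 32, 28, 31]


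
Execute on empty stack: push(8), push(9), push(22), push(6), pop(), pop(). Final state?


push(8) -> [8]
push(9) -> [8, 9]
push(22) -> [8, 9, 22]
push(6) -> [8, 9, 22, 6]
pop() returns 6 -> [8, 9, 22]
pop() returns 22 -> [8, 9]
Final stack (bottom to top): [8, 9]


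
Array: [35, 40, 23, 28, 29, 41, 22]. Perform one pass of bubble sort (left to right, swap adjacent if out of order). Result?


After one pass: [35, 23, 28, 29, 40, 22, 41]


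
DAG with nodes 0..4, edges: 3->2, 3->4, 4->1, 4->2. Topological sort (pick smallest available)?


Kahn's algorithm, process smallest node first
Order: [0, 3, 4, 1, 2]


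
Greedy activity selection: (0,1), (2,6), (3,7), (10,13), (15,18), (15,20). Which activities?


Greedy: pick earliest-ending, then skip overlaps.
Selected (4 activities): [(0, 1), (2, 6), (10, 13), (15, 18)]


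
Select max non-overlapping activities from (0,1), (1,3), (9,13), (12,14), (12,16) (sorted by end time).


Greedy: pick earliest-ending, then skip overlaps.
Selected (3 activities): [(0, 1), (1, 3), (9, 13)]


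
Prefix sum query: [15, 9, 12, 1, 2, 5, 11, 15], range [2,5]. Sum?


Prefix sums: [0, 15, 24, 36, 37, 39, 44, 55, 70]
Sum[2..5] = prefix[6] - prefix[2] = 44 - 24 = 20
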